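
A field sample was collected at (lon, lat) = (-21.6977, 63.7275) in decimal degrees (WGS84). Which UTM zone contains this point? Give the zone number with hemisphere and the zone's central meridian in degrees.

UTM zone = ⌊(λ + 180)/6⌋ + 1; -21.6977° ∈ [-24°, -18°) → zone 27.
Hemisphere: N (φ ≥ 0).
Central meridian λ₀ = 6×27 − 183 = -21°.

Zone 27N, central meridian -21°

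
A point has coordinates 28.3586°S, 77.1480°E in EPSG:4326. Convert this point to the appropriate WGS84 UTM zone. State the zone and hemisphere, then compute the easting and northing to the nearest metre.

Zone 43S: E 710521 m, N 6861198 m

Longitude 77.1480° lies in the 6° band [72°, 78°), giving zone 43; latitude is south of the equator, so 43S.
Zone 43 central meridian λ₀ = 6×43 − 183 = 75°; Δλ = +2.1480°.
Transverse Mercator on WGS84 with k₀ = 0.9996 gives E = 710520.754 m, N = 6861197.676 m.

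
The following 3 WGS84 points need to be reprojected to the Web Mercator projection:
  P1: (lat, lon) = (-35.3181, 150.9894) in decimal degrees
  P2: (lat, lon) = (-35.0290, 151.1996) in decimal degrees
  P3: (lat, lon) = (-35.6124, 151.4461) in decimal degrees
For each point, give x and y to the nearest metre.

P1: x 16808063 m, y -4207194 m; P2: x 16831462 m, y -4167823 m; P3: x 16858903 m, y -4247418 m

Web Mercator: x = R·λ, y = R·ln tan(π/4+φ/2), R = 6378137 m.
P1 (-35.3181°, 150.9894°) → (16808063.123, -4207194.130) m.
P2 (-35.0290°, 151.1996°) → (16831462.480, -4167822.827) m.
P3 (-35.6124°, 151.4461°) → (16858902.735, -4247418.443) m.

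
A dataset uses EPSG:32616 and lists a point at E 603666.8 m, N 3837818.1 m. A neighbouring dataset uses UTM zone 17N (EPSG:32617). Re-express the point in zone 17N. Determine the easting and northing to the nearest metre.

UTM 16N → geographic: φ = 34.67709978°, λ = -85.86839966°.
UTM 17N (λ₀ = -81°) forward: E = 53821.809 m, N = 3848035.955 m.

E 53822 m, N 3848036 m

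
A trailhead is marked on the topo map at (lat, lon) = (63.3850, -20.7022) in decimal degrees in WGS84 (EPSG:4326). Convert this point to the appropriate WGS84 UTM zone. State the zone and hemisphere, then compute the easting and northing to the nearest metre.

Zone 27N: E 514885 m, N 7028521 m

Longitude -20.7022° lies in the 6° band [-24°, -18°), giving zone 27; latitude is north of the equator, so 27N.
Zone 27 central meridian λ₀ = 6×27 − 183 = -21°; Δλ = +0.2978°.
Transverse Mercator on WGS84 with k₀ = 0.9996 gives E = 514885.294 m, N = 7028520.547 m.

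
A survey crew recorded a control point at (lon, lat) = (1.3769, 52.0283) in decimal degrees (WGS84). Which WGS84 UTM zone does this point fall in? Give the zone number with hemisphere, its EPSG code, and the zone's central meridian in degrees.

Zone 31N (EPSG:32631), central meridian 3°

UTM zone = ⌊(λ + 180)/6⌋ + 1; 1.3769° ∈ [0°, 6°) → zone 31.
Hemisphere: N (φ ≥ 0).
Central meridian λ₀ = 6×31 − 183 = 3°.
EPSG code: 32631.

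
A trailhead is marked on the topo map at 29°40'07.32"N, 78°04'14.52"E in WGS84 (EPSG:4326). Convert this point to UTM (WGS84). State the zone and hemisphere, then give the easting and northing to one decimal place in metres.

Longitude 78.0707° lies in the 6° band [78°, 84°), giving zone 44; latitude is north of the equator, so 44N.
Zone 44 central meridian λ₀ = 6×44 − 183 = 81°; Δλ = -2.9293°.
Transverse Mercator on WGS84 with k₀ = 0.9996 gives E = 216478.644 m, N = 3285665.004 m.

Zone 44N: E 216478.6 m, N 3285665.0 m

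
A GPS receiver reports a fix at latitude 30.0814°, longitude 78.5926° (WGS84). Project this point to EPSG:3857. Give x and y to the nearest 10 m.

Web Mercator is spherical with R = a = 6378137 m.
x = R·λ = 6378137 × 1.371699638 = 8748888.212 m.
y = R·ln tan(π/4 + φ/2) = 6378137 × 0.550947299 = 3514017.352 m.

x 8748890 m, y 3514020 m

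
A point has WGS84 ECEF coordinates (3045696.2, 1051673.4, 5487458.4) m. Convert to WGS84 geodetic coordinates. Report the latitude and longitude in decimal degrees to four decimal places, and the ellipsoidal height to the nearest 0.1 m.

λ = atan2(Y, X) = 19.04970098°; p = √(X²+Y²) = 3222154.9 m.
Bowring's method on WGS84 (a = 6378137 m, b = 6356752.314 m) gives φ = 59.74690024°, h = 1312.902 m.

lat 59.7469°, lon 19.0497°, h 1312.9 m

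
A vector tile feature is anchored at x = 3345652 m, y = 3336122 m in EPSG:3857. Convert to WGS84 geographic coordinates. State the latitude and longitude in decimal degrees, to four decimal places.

lat 28.6890°, lon 30.0545°

R = 6378137 m. λ = x/R = 30.05450327°.
φ = 2·arctan(exp(y/R)) − 90° = 2·arctan(1.68718) − 90° = 28.68900048°.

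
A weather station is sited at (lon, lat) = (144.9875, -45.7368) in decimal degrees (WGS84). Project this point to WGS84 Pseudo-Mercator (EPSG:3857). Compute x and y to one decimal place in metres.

Web Mercator is spherical with R = a = 6378137 m.
x = R·λ = 6378137 × 2.530509249 = 16139934.671 m.
y = R·ln tan(π/4 + φ/2) = 6378137 × -0.899678243 = -5738271.090 m.

x 16139934.7 m, y -5738271.1 m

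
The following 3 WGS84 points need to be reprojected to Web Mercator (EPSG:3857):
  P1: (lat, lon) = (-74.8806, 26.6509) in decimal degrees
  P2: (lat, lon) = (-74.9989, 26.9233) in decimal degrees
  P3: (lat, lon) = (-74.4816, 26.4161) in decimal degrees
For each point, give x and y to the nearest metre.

P1: x 2966765 m, y -12881087 m; P2: x 2997088 m, y -12931770 m; P3: x 2940627 m, y -12712955 m

Web Mercator: x = R·λ, y = R·ln tan(π/4+φ/2), R = 6378137 m.
P1 (-74.8806°, 26.6509°) → (2966764.617, -12881087.151) m.
P2 (-74.9989°, 26.9233°) → (2997088.046, -12931770.013) m.
P3 (-74.4816°, 26.4161°) → (2940626.801, -12712955.294) m.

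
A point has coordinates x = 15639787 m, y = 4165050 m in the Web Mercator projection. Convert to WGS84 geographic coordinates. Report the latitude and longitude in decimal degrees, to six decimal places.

R = 6378137 m. λ = x/R = 140.49459702°.
φ = 2·arctan(exp(y/R)) − 90° = 2·arctan(1.92133) − 90° = 35.00860065°.

lat 35.008601°, lon 140.494597°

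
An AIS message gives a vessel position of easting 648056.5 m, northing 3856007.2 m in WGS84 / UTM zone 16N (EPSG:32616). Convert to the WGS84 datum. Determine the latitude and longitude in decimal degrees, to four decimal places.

lat 34.8356°, lon -85.3808°

Zone 16N: λ₀ = -87°, k₀ = 0.9996, false easting 500000 m.
Meridian distance M = (N − FN)/k₀ = 3857550.2 m.
Inverse transverse Mercator on WGS84 gives φ = 34.83559998°, λ = -85.38079994°.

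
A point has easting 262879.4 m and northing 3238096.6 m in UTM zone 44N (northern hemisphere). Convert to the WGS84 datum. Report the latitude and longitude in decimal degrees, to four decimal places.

Zone 44N: λ₀ = 81°, k₀ = 0.9996, false easting 500000 m.
Meridian distance M = (N − FN)/k₀ = 3239392.4 m.
Inverse transverse Mercator on WGS84 gives φ = 29.24950036°, λ = 78.55999996°.

lat 29.2495°, lon 78.5600°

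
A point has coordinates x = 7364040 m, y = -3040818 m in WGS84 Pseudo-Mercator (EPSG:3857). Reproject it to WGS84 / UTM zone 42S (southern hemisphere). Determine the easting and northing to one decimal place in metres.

Web Mercator inverse (R = 6378137 m) → φ = -26.33650036°, λ = 66.15229685°.
UTM 42S forward: E = 215753.885 m, N = 7083914.515 m.

E 215753.9 m, N 7083914.5 m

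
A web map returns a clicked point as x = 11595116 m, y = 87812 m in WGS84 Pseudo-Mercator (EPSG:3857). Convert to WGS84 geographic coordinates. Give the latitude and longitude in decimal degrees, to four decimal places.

lat 0.7888°, lon 104.1607°

R = 6378137 m. λ = x/R = 104.16069924°.
φ = 2·arctan(exp(y/R)) − 90° = 2·arctan(1.01386) − 90° = 0.78880370°.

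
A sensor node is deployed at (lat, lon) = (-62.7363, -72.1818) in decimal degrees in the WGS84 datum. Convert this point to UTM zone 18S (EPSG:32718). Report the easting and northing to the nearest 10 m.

E 644000 m, N 3040640 m

Zone 18 central meridian λ₀ = 6×18 − 183 = -75°; Δλ = +2.8182°.
Transverse Mercator on WGS84 with k₀ = 0.9996 gives E = 644001.423 m, N = 3040641.954 m.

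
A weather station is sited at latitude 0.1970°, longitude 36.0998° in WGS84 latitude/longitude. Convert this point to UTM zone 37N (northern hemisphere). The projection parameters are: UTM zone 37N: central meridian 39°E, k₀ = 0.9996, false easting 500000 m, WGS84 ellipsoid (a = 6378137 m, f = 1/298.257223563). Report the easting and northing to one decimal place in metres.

E 177143.4 m, N 21802.5 m

Zone 37 central meridian λ₀ = 6×37 − 183 = 39°; Δλ = -2.9002°.
Transverse Mercator on WGS84 with k₀ = 0.9996 gives E = 177143.421 m, N = 21802.533 m.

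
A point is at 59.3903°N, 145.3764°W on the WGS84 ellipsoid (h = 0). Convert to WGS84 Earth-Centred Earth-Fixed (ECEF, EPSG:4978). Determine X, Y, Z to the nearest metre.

X -2679162 m, Y -1849860 m, Z 5466202 m

WGS84: a = 6378137 m, e² = 0.006694380; N(φ) = a/√(1−e²sin²φ) = 6394009.747 m.
X = (N+h)·cosφ·cosλ = -2679162.423 m; Y = (N+h)·cosφ·sinλ = -1849859.533 m; Z = (N(1−e²)+h)·sinφ = 5466202.348 m.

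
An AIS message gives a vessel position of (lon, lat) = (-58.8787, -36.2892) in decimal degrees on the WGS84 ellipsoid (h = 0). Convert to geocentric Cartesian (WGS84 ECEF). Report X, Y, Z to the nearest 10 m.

WGS84: a = 6378137 m, e² = 0.006694380; N(φ) = a/√(1−e²sin²φ) = 6385628.671 m.
X = (N+h)·cosφ·cosλ = 2660272.081 m; Y = (N+h)·cosφ·sinλ = -4406279.018 m; Z = (N(1−e²)+h)·sinφ = -3754105.414 m.

X 2660270 m, Y -4406280 m, Z -3754110 m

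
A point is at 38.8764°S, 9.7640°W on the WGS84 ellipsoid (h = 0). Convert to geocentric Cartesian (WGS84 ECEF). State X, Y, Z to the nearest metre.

WGS84: a = 6378137 m, e² = 0.006694380; N(φ) = a/√(1−e²sin²φ) = 6386563.725 m.
X = (N+h)·cosφ·cosλ = 4899930.515 m; Y = (N+h)·cosφ·sinλ = -843194.733 m; Z = (N(1−e²)+h)·sinφ = -3981644.212 m.

X 4899931 m, Y -843195 m, Z -3981644 m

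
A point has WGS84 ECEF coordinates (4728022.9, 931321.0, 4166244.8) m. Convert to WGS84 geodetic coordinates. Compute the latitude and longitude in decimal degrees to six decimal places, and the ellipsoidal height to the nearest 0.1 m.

lat 41.036100°, lon 11.143400°, h 1213.6 m

λ = atan2(Y, X) = 11.14340038°; p = √(X²+Y²) = 4818875.3 m.
Bowring's method on WGS84 (a = 6378137 m, b = 6356752.314 m) gives φ = 41.03609975°, h = 1213.606 m.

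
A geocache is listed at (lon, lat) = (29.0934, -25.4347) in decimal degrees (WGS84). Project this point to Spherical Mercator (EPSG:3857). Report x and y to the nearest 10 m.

x 3238660 m, y -2929230 m

Web Mercator is spherical with R = a = 6378137 m.
x = R·λ = 6378137 × 0.507775621 = 3238662.473 m.
y = R·ln tan(π/4 + φ/2) = 6378137 × -0.459261523 = -2929232.911 m.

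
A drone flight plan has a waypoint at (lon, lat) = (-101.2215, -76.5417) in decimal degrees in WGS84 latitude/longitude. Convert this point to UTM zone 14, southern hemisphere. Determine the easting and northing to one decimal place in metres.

Zone 14 central meridian λ₀ = 6×14 − 183 = -99°; Δλ = -2.2215°.
Transverse Mercator on WGS84 with k₀ = 0.9996 gives E = 442297.769 m, N = 1503280.568 m.

E 442297.8 m, N 1503280.6 m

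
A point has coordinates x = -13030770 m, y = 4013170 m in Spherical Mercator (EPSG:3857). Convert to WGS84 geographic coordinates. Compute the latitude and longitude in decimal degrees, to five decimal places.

R = 6378137 m. λ = x/R = -117.05739855°.
φ = 2·arctan(exp(y/R)) − 90° = 2·arctan(1.87612) − 90° = 33.88350277°.

lat 33.88350°, lon -117.05740°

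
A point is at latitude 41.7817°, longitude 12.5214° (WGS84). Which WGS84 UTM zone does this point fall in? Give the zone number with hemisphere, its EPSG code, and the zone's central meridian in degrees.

UTM zone = ⌊(λ + 180)/6⌋ + 1; 12.5214° ∈ [12°, 18°) → zone 33.
Hemisphere: N (φ ≥ 0).
Central meridian λ₀ = 6×33 − 183 = 15°.
EPSG code: 32633.

Zone 33N (EPSG:32633), central meridian 15°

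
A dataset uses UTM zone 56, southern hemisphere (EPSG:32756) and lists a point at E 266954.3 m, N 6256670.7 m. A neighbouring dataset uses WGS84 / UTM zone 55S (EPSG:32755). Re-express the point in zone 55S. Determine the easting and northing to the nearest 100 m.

UTM 56S → geographic: φ = -33.80450035°, λ = 150.48250001°.
UTM 55S (λ₀ = 147°) forward: E = 822412.391 m, N = 6254064.869 m.

E 822400 m, N 6254100 m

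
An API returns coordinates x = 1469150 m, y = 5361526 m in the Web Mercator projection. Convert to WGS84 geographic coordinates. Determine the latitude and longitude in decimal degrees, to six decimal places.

R = 6378137 m. λ = x/R = 13.19759900°.
φ = 2·arctan(exp(y/R)) − 90° = 2·arctan(2.31778) − 90° = 43.32470120°.

lat 43.324701°, lon 13.197599°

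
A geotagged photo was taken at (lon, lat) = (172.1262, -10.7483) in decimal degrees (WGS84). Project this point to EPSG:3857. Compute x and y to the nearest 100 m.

Web Mercator is spherical with R = a = 6378137 m.
x = R·λ = 6378137 × 3.004168919 = 19161000.936 m.
y = R·ln tan(π/4 + φ/2) = 6378137 × -0.188703276 = -1203575.349 m.

x 19161000 m, y -1203600 m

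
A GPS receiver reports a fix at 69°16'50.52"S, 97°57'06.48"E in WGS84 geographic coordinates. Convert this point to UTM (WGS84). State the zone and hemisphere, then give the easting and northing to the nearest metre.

Longitude 97.9518° lies in the 6° band [96°, 102°), giving zone 47; latitude is south of the equator, so 47S.
Zone 47 central meridian λ₀ = 6×47 − 183 = 99°; Δλ = -1.0482°.
Transverse Mercator on WGS84 with k₀ = 0.9996 gives E = 458614.866 m, N = 2313983.939 m.

Zone 47S: E 458615 m, N 2313984 m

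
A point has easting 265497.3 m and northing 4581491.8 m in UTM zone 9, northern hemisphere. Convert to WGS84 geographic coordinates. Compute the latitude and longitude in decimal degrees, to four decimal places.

lat 41.3508°, lon -131.8031°

Zone 9N: λ₀ = -129°, k₀ = 0.9996, false easting 500000 m.
Meridian distance M = (N − FN)/k₀ = 4583325.1 m.
Inverse transverse Mercator on WGS84 gives φ = 41.35079997°, λ = -131.80309984°.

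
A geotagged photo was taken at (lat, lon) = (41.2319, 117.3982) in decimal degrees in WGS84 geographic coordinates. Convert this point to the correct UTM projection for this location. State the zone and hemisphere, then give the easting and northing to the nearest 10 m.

Zone 50N: E 533370 m, N 4564580 m

Longitude 117.3982° lies in the 6° band [114°, 120°), giving zone 50; latitude is north of the equator, so 50N.
Zone 50 central meridian λ₀ = 6×50 − 183 = 117°; Δλ = +0.3982°.
Transverse Mercator on WGS84 with k₀ = 0.9996 gives E = 533371.613 m, N = 4564577.115 m.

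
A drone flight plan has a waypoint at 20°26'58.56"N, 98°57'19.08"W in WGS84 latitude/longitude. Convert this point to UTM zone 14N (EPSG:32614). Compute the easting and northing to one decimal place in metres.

Zone 14 central meridian λ₀ = 6×14 − 183 = -99°; Δλ = +0.0447°.
Transverse Mercator on WGS84 with k₀ = 0.9996 gives E = 504662.435 m, N = 2261235.951 m.

E 504662.4 m, N 2261236.0 m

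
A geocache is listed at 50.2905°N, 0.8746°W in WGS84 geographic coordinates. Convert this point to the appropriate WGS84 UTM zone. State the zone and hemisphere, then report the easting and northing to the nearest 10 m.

Zone 30N: E 651400 m, N 5573090 m

Longitude -0.8746° lies in the 6° band [-6°, 0°), giving zone 30; latitude is north of the equator, so 30N.
Zone 30 central meridian λ₀ = 6×30 − 183 = -3°; Δλ = +2.1254°.
Transverse Mercator on WGS84 with k₀ = 0.9996 gives E = 651395.055 m, N = 5573091.275 m.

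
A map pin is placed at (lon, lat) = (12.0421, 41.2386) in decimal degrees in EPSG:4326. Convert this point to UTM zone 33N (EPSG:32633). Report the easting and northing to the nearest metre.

Zone 33 central meridian λ₀ = 6×33 − 183 = 15°; Δλ = -2.9579°.
Transverse Mercator on WGS84 with k₀ = 0.9996 gives E = 252120.720 m, N = 4569464.285 m.

E 252121 m, N 4569464 m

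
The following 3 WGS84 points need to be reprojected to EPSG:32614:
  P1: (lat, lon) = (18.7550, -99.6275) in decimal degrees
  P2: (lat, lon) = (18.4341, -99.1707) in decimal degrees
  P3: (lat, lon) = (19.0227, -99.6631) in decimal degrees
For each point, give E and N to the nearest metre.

UTM zone 14N: λ₀ = -99°, k₀ = 0.9996.
P1 (18.7550°, -99.6275°) → (433858.580, 2073835.555) m.
P2 (18.4341°, -99.1707°) → (481973.961, 2038222.253) m.
P3 (19.0227°, -99.6631°) → (430217.031, 2103470.783) m.

P1: E 433859 m, N 2073836 m; P2: E 481974 m, N 2038222 m; P3: E 430217 m, N 2103471 m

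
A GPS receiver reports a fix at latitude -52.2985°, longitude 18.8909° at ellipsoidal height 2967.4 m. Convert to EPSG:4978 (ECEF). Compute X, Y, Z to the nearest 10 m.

X 3699910 m, Y 1266110 m, Z -5025530 m

WGS84: a = 6378137 m, e² = 0.006694380; N(φ) = a/√(1−e²sin²φ) = 6391543.724 m.
X = (N+h)·cosφ·cosλ = 3699914.211 m; Y = (N+h)·cosφ·sinλ = 1266107.286 m; Z = (N(1−e²)+h)·sinφ = -5025531.576 m.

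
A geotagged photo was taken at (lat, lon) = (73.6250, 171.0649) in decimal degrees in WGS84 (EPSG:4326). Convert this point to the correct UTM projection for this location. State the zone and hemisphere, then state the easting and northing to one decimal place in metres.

Longitude 171.0649° lies in the 6° band [168°, 174°), giving zone 59; latitude is north of the equator, so 59N.
Zone 59 central meridian λ₀ = 6×59 − 183 = 171°; Δλ = +0.0649°.
Transverse Mercator on WGS84 with k₀ = 0.9996 gives E = 502042.277 m, N = 8170203.590 m.

Zone 59N: E 502042.3 m, N 8170203.6 m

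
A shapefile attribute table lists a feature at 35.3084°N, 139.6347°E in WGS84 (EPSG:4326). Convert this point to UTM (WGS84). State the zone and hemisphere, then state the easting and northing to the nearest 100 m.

Zone 54N: E 375900 m, N 3908100 m

Longitude 139.6347° lies in the 6° band [138°, 144°), giving zone 54; latitude is north of the equator, so 54N.
Zone 54 central meridian λ₀ = 6×54 − 183 = 141°; Δλ = -1.3653°.
Transverse Mercator on WGS84 with k₀ = 0.9996 gives E = 375879.432 m, N = 3908099.151 m.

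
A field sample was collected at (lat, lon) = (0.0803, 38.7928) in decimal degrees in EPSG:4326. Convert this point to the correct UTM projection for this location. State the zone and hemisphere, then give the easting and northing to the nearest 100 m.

Zone 37N: E 476900 m, N 8900 m

Longitude 38.7928° lies in the 6° band [36°, 42°), giving zone 37; latitude is north of the equator, so 37N.
Zone 37 central meridian λ₀ = 6×37 − 183 = 39°; Δλ = -0.2072°.
Transverse Mercator on WGS84 with k₀ = 0.9996 gives E = 476943.800 m, N = 8875.621 m.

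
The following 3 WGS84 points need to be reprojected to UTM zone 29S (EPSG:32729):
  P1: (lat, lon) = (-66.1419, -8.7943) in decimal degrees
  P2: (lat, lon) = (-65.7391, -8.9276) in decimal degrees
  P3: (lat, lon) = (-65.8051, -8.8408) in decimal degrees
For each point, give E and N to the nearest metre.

P1: E 509284 m, N 2664258 m; P2: E 503320 m, N 2709168 m; P3: E 507281 m, N 2701805 m

UTM zone 29S: λ₀ = -9°, k₀ = 0.9996.
P1 (-66.1419°, -8.7943°) → (509284.100, 2664257.991) m.
P2 (-65.7391°, -8.9276°) → (503319.522, 2709168.200) m.
P3 (-65.8051°, -8.8408°) → (507280.636, 2701804.558) m.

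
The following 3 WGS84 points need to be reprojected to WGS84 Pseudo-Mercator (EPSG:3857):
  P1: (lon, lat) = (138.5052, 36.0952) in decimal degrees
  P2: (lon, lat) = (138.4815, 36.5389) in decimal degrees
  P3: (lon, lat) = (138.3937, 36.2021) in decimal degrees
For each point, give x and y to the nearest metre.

P1: x 15418328 m, y 4313729 m; P2: x 15415690 m, y 4375029 m; P3: x 15405916 m, y 4328466 m

Web Mercator: x = R·λ, y = R·ln tan(π/4+φ/2), R = 6378137 m.
P1 (36.0952°, 138.5052°) → (15418328.336, 4313728.664) m.
P2 (36.5389°, 138.4815°) → (15415690.064, 4375028.804) m.
P3 (36.2021°, 138.3937°) → (15405916.213, 4328465.772) m.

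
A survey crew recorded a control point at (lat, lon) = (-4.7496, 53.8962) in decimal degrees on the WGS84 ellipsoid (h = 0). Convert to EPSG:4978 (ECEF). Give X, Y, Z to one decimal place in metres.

X 3745497.1 m, Y 5135643.0 m, Z -524594.3 m

WGS84: a = 6378137 m, e² = 0.006694380; N(φ) = a/√(1−e²sin²φ) = 6378283.374 m.
X = (N+h)·cosφ·cosλ = 3745497.067 m; Y = (N+h)·cosφ·sinλ = 5135643.036 m; Z = (N(1−e²)+h)·sinφ = -524594.335 m.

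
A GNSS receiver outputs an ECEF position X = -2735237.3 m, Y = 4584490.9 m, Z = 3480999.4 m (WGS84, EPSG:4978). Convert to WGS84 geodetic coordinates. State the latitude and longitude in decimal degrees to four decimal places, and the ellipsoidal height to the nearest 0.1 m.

λ = atan2(Y, X) = 120.82150068°; p = √(X²+Y²) = 5338453.0 m.
Bowring's method on WGS84 (a = 6378137 m, b = 6356752.314 m) gives φ = 33.28310008°, h = 1367.996 m.

lat 33.2831°, lon 120.8215°, h 1368.0 m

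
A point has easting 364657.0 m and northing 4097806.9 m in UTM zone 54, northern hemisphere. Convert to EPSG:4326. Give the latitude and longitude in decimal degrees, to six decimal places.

lat 37.016700°, lon 139.478600°

Zone 54N: λ₀ = 141°, k₀ = 0.9996, false easting 500000 m.
Meridian distance M = (N − FN)/k₀ = 4099446.7 m.
Inverse transverse Mercator on WGS84 gives φ = 37.01669972°, λ = 139.47859995°.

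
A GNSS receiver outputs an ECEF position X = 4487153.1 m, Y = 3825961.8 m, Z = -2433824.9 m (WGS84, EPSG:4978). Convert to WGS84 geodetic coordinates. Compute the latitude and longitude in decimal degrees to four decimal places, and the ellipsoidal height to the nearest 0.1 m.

lat -22.5636°, lon 40.4525°, h 4333.1 m

λ = atan2(Y, X) = 40.45250005°; p = √(X²+Y²) = 5896823.4 m.
Bowring's method on WGS84 (a = 6378137 m, b = 6356752.314 m) gives φ = -22.56359978°, h = 4333.089 m.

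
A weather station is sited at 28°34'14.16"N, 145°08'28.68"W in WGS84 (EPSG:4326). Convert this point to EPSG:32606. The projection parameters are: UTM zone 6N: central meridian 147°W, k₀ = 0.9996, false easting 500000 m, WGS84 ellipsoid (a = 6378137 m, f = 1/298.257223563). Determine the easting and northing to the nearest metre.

Zone 6 central meridian λ₀ = 6×6 − 183 = -147°; Δλ = +1.8587°.
Transverse Mercator on WGS84 with k₀ = 0.9996 gives E = 681797.807 m, N = 3161823.848 m.

E 681798 m, N 3161824 m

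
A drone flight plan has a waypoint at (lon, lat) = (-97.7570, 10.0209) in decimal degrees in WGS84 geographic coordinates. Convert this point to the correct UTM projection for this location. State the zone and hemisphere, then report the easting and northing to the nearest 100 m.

Longitude -97.7570° lies in the 6° band [-102°, -96°), giving zone 14; latitude is north of the equator, so 14N.
Zone 14 central meridian λ₀ = 6×14 − 183 = -99°; Δλ = +1.2430°.
Transverse Mercator on WGS84 with k₀ = 0.9996 gives E = 636228.610 m, N = 1107980.432 m.

Zone 14N: E 636200 m, N 1108000 m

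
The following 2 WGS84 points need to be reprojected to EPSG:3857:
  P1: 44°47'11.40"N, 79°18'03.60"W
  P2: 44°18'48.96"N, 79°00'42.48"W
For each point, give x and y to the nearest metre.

P1: x -8827747 m, y 5587973 m; P2: x -8795553 m, y 5514101 m

Web Mercator: x = R·λ, y = R·ln tan(π/4+φ/2), R = 6378137 m.
P1 (44.7865°, -79.3010°) → (-8827746.939, 5587972.671) m.
P2 (44.3136°, -79.0118°) → (-8795553.343, 5514101.458) m.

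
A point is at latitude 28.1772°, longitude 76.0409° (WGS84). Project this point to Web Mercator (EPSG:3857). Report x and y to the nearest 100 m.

Web Mercator is spherical with R = a = 6378137 m.
x = R·λ = 6378137 × 1.327164071 = 8464834.267 m.
y = R·ln tan(π/4 + φ/2) = 6378137 × 0.512897901 = 3271333.080 m.

x 8464800 m, y 3271300 m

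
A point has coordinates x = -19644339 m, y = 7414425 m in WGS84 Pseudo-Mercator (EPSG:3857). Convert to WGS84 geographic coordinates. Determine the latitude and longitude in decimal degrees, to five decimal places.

R = 6378137 m. λ = x/R = -176.46809970°.
φ = 2·arctan(exp(y/R)) − 90° = 2·arctan(3.19784) − 90° = 55.26989801°.

lat 55.26990°, lon -176.46810°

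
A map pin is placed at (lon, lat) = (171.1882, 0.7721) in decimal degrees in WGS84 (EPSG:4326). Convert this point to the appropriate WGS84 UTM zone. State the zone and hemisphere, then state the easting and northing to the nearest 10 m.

Longitude 171.1882° lies in the 6° band [168°, 174°), giving zone 59; latitude is north of the equator, so 59N.
Zone 59 central meridian λ₀ = 6×59 − 183 = 171°; Δλ = +0.1882°.
Transverse Mercator on WGS84 with k₀ = 0.9996 gives E = 520940.097 m, N = 85340.764 m.

Zone 59N: E 520940 m, N 85340 m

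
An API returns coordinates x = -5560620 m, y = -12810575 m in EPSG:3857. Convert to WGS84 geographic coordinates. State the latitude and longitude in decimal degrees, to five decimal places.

lat -74.71450°, lon -49.95190°

R = 6378137 m. λ = x/R = -49.95189935°.
φ = 2·arctan(exp(y/R)) − 90° = 2·arctan(0.13419) − 90° = -74.71449925°.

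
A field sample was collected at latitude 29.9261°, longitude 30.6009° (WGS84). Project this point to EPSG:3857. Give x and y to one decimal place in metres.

x 3406476.6 m, y 3494054.2 m

Web Mercator is spherical with R = a = 6378137 m.
x = R·λ = 6378137 × 0.534086459 = 3406476.606 m.
y = R·ln tan(π/4 + φ/2) = 6378137 × 0.547817367 = 3494054.220 m.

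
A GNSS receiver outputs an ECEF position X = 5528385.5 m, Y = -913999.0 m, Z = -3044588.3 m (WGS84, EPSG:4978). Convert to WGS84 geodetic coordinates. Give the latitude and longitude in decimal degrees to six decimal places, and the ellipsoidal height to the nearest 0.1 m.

λ = atan2(Y, X) = -9.38770007°; p = √(X²+Y²) = 5603431.1 m.
Bowring's method on WGS84 (a = 6378137 m, b = 6356752.314 m) gives φ = -28.67879985°, h = 3899.6495 m.

lat -28.678800°, lon -9.387700°, h 3899.6 m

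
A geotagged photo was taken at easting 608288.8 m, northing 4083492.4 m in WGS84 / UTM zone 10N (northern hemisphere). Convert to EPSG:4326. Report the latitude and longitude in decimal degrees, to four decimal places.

Zone 10N: λ₀ = -123°, k₀ = 0.9996, false easting 500000 m.
Meridian distance M = (N − FN)/k₀ = 4085126.5 m.
Inverse transverse Mercator on WGS84 gives φ = 36.89119983°, λ = -121.78469975°.

lat 36.8912°, lon -121.7847°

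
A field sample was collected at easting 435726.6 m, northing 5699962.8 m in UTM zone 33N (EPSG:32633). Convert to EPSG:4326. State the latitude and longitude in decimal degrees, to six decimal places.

Zone 33N: λ₀ = 15°, k₀ = 0.9996, false easting 500000 m.
Meridian distance M = (N − FN)/k₀ = 5702243.7 m.
Inverse transverse Mercator on WGS84 gives φ = 51.44719964°, λ = 14.07509971°.

lat 51.447200°, lon 14.075100°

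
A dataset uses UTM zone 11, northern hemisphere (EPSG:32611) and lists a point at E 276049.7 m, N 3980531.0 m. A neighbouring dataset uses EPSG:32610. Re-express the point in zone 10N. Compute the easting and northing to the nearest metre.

E 817285 m, N 3983402 m

UTM 11N → geographic: φ = 35.94349965°, λ = -119.48279949°.
UTM 10N (λ₀ = -123°) forward: E = 817285.330 m, N = 3983402.363 m.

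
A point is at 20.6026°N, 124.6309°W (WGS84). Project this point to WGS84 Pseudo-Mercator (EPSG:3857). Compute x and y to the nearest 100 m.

Web Mercator is spherical with R = a = 6378137 m.
x = R·λ = 6378137 × -2.175219555 = -13873848.325 m.
y = R·ln tan(π/4 + φ/2) = 6378137 × 0.367592523 = 2344555.475 m.

x -13873800 m, y 2344600 m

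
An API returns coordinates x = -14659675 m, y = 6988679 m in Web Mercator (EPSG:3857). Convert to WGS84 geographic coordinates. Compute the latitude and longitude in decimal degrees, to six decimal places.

lat 53.030702°, lon -131.690101°

R = 6378137 m. λ = x/R = -131.69010113°.
φ = 2·arctan(exp(y/R)) − 90° = 2·arctan(2.99135) − 90° = 53.03070211°.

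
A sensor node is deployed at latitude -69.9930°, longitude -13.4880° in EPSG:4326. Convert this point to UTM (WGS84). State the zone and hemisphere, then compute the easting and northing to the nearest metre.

Longitude -13.4880° lies in the 6° band [-18°, -12°), giving zone 28; latitude is south of the equator, so 28S.
Zone 28 central meridian λ₀ = 6×28 − 183 = -15°; Δλ = +1.5120°.
Transverse Mercator on WGS84 with k₀ = 0.9996 gives E = 557729.181 m, N = 2234191.685 m.

Zone 28S: E 557729 m, N 2234192 m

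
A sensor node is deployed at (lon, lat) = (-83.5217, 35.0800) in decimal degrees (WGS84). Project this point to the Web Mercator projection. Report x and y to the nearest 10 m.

Web Mercator is spherical with R = a = 6378137 m.
x = R·λ = 6378137 × -1.457728662 = -9297593.114 m.
y = R·ln tan(π/4 + φ/2) = 6378137 × 0.654541937 = 4174758.146 m.

x -9297590 m, y 4174760 m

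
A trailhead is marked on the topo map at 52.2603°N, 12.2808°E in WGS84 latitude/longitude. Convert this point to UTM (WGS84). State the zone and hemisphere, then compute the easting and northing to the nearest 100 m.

Zone 33N: E 314400 m, N 5793500 m

Longitude 12.2808° lies in the 6° band [12°, 18°), giving zone 33; latitude is north of the equator, so 33N.
Zone 33 central meridian λ₀ = 6×33 − 183 = 15°; Δλ = -2.7192°.
Transverse Mercator on WGS84 with k₀ = 0.9996 gives E = 314427.534 m, N = 5793473.629 m.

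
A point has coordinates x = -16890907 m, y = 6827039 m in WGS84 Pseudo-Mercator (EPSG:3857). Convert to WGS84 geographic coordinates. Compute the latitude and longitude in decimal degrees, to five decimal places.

lat 52.14860°, lon -151.73360°

R = 6378137 m. λ = x/R = -151.73359921°.
φ = 2·arctan(exp(y/R)) − 90° = 2·arctan(2.91649) − 90° = 52.14860019°.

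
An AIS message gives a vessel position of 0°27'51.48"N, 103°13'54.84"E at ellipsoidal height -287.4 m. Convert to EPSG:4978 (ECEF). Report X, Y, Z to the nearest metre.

X -1459797 m, Y 6208326 m, Z 51337 m

WGS84: a = 6378137 m, e² = 0.006694380; N(φ) = a/√(1−e²sin²φ) = 6378138.402 m.
X = (N+h)·cosφ·cosλ = -1459796.781 m; Y = (N+h)·cosφ·sinλ = 6208325.511 m; Z = (N(1−e²)+h)·sinφ = 51336.757 m.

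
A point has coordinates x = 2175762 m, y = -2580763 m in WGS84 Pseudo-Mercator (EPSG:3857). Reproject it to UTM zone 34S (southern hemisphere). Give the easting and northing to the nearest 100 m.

Web Mercator inverse (R = 6378137 m) → φ = -22.57550307°, λ = 19.54520259°.
UTM 34S forward: E = 350436.606 m, N = 7502741.621 m.

E 350400 m, N 7502700 m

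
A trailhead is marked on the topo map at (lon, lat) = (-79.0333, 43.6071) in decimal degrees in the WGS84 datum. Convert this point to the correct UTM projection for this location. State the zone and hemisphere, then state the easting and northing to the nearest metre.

Zone 17N: E 658717 m, N 4830115 m

Longitude -79.0333° lies in the 6° band [-84°, -78°), giving zone 17; latitude is north of the equator, so 17N.
Zone 17 central meridian λ₀ = 6×17 − 183 = -81°; Δλ = +1.9667°.
Transverse Mercator on WGS84 with k₀ = 0.9996 gives E = 658716.788 m, N = 4830114.963 m.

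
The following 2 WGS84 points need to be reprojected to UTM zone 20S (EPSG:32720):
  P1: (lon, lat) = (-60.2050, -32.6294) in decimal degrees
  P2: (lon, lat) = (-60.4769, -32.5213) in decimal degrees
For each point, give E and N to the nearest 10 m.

UTM zone 20S: λ₀ = -63°, k₀ = 0.9996.
P1 (-32.6294°, -60.2050°) → (762227.200, 6386346.187) m.
P2 (-32.5213°, -60.4769°) → (736994.604, 6398973.272) m.

P1: E 762230 m, N 6386350 m; P2: E 736990 m, N 6398970 m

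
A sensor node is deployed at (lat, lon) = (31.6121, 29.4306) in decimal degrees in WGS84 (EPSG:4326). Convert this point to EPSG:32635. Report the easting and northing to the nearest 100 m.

E 730600 m, N 3500000 m

Zone 35 central meridian λ₀ = 6×35 − 183 = 27°; Δλ = +2.4306°.
Transverse Mercator on WGS84 with k₀ = 0.9996 gives E = 730575.834 m, N = 3500005.729 m.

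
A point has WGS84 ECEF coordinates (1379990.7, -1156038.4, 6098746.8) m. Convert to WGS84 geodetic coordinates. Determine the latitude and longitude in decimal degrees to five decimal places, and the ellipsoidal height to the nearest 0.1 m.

lat 73.65870°, lon -39.95340°, h 434.0 m

λ = atan2(Y, X) = -39.95340100°; p = √(X²+Y²) = 1800222.0 m.
Bowring's method on WGS84 (a = 6378137 m, b = 6356752.314 m) gives φ = 73.65869983°, h = 434.011 m.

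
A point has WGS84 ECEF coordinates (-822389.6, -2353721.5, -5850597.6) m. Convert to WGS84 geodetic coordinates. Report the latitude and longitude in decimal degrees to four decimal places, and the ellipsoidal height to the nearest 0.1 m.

λ = atan2(Y, X) = -109.25939967°; p = √(X²+Y²) = 2493256.8 m.
Bowring's method on WGS84 (a = 6378137 m, b = 6356752.314 m) gives φ = -67.05699970°, h = -322.085 m.

lat -67.0570°, lon -109.2594°, h -322.1 m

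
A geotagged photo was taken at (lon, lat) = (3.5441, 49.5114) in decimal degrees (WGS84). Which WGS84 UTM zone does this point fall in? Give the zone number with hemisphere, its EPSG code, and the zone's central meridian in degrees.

UTM zone = ⌊(λ + 180)/6⌋ + 1; 3.5441° ∈ [0°, 6°) → zone 31.
Hemisphere: N (φ ≥ 0).
Central meridian λ₀ = 6×31 − 183 = 3°.
EPSG code: 32631.

Zone 31N (EPSG:32631), central meridian 3°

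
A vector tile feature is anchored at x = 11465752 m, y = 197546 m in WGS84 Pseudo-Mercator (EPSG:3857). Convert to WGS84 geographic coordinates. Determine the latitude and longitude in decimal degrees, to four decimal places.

R = 6378137 m. λ = x/R = 102.99860266°.
φ = 2·arctan(exp(y/R)) − 90° = 2·arctan(1.03146) − 90° = 1.77430226°.

lat 1.7743°, lon 102.9986°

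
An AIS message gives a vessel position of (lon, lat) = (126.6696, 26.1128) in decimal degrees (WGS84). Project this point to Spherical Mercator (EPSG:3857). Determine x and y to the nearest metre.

Web Mercator is spherical with R = a = 6378137 m.
x = R·λ = 6378137 × 2.210801582 = 14100795.371 m.
y = R·ln tan(π/4 + φ/2) = 6378137 × 0.472404156 = 3013058.427 m.

x 14100795 m, y 3013058 m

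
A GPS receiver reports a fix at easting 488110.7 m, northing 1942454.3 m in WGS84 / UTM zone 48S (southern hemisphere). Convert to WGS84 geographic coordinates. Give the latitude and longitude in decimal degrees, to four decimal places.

lat -72.6148°, lon 104.6435°

Zone 48S: λ₀ = 105°, k₀ = 0.9996, false easting 500000 m, false northing 10000000 m.
Meridian distance M = (N − FN)/k₀ = -8060770.0 m.
Inverse transverse Mercator on WGS84 gives φ = -72.61479959°, λ = 104.64349889°.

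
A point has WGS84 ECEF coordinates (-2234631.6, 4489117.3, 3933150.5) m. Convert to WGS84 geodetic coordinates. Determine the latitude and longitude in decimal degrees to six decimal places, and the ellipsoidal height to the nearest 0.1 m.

λ = atan2(Y, X) = 116.46360031°; p = √(X²+Y²) = 5014554.1 m.
Bowring's method on WGS84 (a = 6378137 m, b = 6356752.314 m) gives φ = 38.29570030°, h = 3056.692 m.

lat 38.295700°, lon 116.463600°, h 3056.7 m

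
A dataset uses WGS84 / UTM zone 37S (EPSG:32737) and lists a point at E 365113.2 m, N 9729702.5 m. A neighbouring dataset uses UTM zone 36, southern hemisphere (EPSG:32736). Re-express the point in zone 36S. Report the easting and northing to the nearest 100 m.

UTM 37S → geographic: φ = -2.44490016°, λ = 37.78680026°.
UTM 36S (λ₀ = 33°) forward: E = 1032791.467 m, N = 9728812.325 m.

E 1032800 m, N 9728800 m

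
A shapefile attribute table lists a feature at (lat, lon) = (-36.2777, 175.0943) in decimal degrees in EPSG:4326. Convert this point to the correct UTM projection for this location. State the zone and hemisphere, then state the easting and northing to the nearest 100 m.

Longitude 175.0943° lies in the 6° band [174°, 180°), giving zone 60; latitude is south of the equator, so 60S.
Zone 60 central meridian λ₀ = 6×60 − 183 = 177°; Δλ = -1.9057°.
Transverse Mercator on WGS84 with k₀ = 0.9996 gives E = 328838.428 m, N = 5983565.221 m.

Zone 60S: E 328800 m, N 5983600 m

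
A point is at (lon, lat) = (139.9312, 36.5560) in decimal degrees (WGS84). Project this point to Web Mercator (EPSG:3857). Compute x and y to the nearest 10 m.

x 15577070 m, y 4377400 m

Web Mercator is spherical with R = a = 6378137 m.
x = R·λ = 6378137 × 2.442260166 = 15577069.930 m.
y = R·ln tan(π/4 + φ/2) = 6378137 × 0.686312993 = 4377398.295 m.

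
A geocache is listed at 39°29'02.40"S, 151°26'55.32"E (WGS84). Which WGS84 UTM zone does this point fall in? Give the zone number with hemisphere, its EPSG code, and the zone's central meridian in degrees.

UTM zone = ⌊(λ + 180)/6⌋ + 1; 151.4487° ∈ [150°, 156°) → zone 56.
Hemisphere: S (φ < 0).
Central meridian λ₀ = 6×56 − 183 = 153°.
EPSG code: 32756.

Zone 56S (EPSG:32756), central meridian 153°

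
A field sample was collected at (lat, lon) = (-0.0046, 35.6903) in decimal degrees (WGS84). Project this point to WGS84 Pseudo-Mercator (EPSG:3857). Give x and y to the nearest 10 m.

x 3973030 m, y -510 m

Web Mercator is spherical with R = a = 6378137 m.
x = R·λ = 6378137 × 0.622913246 = 3973026.022 m.
y = R·ln tan(π/4 + φ/2) = 6378137 × -0.000080285 = -512.070 m.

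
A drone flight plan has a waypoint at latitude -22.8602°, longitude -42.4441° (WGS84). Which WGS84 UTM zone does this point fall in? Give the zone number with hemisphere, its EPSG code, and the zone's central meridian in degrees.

UTM zone = ⌊(λ + 180)/6⌋ + 1; -42.4441° ∈ [-48°, -42°) → zone 23.
Hemisphere: S (φ < 0).
Central meridian λ₀ = 6×23 − 183 = -45°.
EPSG code: 32723.

Zone 23S (EPSG:32723), central meridian -45°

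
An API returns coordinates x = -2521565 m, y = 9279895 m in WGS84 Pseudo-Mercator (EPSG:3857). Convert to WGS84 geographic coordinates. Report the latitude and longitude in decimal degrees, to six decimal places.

R = 6378137 m. λ = x/R = -22.65160379°.
φ = 2·arctan(exp(y/R)) − 90° = 2·arctan(4.28429) − 90° = 63.72350045°.

lat 63.723500°, lon -22.651604°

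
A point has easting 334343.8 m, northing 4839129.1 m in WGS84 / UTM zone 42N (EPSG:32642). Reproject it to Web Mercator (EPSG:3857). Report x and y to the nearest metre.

Unproject from UTM 42N (λ₀ = 69°) → φ = 43.68670041°, λ = 66.94460023°.
Web Mercator (R = 6378137 m): x = 7452238.809 m, y = 5417085.671 m.

x 7452239 m, y 5417086 m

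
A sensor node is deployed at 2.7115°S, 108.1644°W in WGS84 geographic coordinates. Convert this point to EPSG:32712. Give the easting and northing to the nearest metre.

E 815309 m, N 9699926 m

Zone 12 central meridian λ₀ = 6×12 − 183 = -111°; Δλ = +2.8356°.
Transverse Mercator on WGS84 with k₀ = 0.9996 gives E = 815309.407 m, N = 9699926.196 m.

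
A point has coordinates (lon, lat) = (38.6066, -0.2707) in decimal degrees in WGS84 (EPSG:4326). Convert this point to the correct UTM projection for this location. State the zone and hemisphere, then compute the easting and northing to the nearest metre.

Zone 37S: E 456225 m, N 9970079 m

Longitude 38.6066° lies in the 6° band [36°, 42°), giving zone 37; latitude is south of the equator, so 37S.
Zone 37 central meridian λ₀ = 6×37 − 183 = 39°; Δλ = -0.3934°.
Transverse Mercator on WGS84 with k₀ = 0.9996 gives E = 456224.569 m, N = 9970078.804 m.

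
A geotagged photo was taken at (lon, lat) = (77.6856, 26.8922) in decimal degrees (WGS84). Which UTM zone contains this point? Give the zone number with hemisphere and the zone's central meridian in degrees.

Zone 43N, central meridian 75°

UTM zone = ⌊(λ + 180)/6⌋ + 1; 77.6856° ∈ [72°, 78°) → zone 43.
Hemisphere: N (φ ≥ 0).
Central meridian λ₀ = 6×43 − 183 = 75°.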